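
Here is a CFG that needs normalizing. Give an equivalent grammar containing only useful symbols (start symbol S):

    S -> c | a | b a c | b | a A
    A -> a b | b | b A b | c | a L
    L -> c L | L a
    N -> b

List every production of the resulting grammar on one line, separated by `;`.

S -> c | a | b a c | b | a A; A -> a b | b | b A b | c

Generating nonterminals: {A, N, S}.
Reachable from S after that: {A, S}.
Removed useless symbols: {L, N} and every production mentioning them.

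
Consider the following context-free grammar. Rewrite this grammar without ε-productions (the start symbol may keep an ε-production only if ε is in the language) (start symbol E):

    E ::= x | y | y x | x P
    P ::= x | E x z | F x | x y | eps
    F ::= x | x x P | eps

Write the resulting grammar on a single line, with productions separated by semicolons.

Nullable nonterminals: {F, P}.
ε ∉ L(G), so no ε-production is kept.
Expand every rule over subsets of its nullable positions: F → x x P gives x x P | x x.

E ::= x | y | y x | x P; P ::= x | E x z | F x | x y; F ::= x | x x P | x x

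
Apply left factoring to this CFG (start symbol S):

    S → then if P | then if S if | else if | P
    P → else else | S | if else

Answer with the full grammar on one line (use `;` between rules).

S has alternatives sharing prefix 'then if': factor to S → then if S' with S' → P | S if.

S → else if | P | then if S'; P → else else | S | if else; S' → P | S if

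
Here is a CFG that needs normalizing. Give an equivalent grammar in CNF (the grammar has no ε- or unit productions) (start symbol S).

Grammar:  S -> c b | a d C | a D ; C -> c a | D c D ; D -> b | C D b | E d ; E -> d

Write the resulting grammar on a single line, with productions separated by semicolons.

Introduce a nonterminal for each terminal appearing in a rule of length ≥ 2: X1 → c, X2 → b, X3 → a, X4 → d.
Binarize each right-hand side of length ≥ 3 by chaining fresh nonterminals (Y1, Y2, …): affected rules were S → X3 X4 C; C → D X1 D; D → C D X2.

S -> X1 X2 | X3 Y1 | X3 D; C -> X1 X3 | D Y2; D -> b | C Y3 | E X4; E -> d; X1 -> c; X2 -> b; X3 -> a; X4 -> d; Y1 -> X4 C; Y2 -> X1 D; Y3 -> D X2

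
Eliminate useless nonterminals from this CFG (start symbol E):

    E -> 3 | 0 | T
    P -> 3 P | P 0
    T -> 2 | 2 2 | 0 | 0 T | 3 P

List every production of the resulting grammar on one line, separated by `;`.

Generating nonterminals: {E, T}.
Reachable from E after that: {E, T}.
Removed useless symbols: {P} and every production mentioning them.

E -> 3 | 0 | T; T -> 2 | 2 2 | 0 | 0 T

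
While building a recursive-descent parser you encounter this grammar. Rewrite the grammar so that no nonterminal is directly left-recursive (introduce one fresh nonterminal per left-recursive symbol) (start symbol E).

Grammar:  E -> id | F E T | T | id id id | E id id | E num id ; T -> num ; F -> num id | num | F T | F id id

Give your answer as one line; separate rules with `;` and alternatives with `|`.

Directly left-recursive nonterminals: E, F.
For E: α = {id id, num id}, β = {id, F E T, T, id id id}. Rewrite as E → β E' and E' → α E' | ε.
For F: α = {T, id id}, β = {num id, num}. Rewrite as F → β F' and F' → α F' | ε.

E -> id E' | F E T E' | T E' | id id id E'; T -> num; F -> num id F' | num F'; E' -> id id E' | num id E' | epsilon; F' -> T F' | id id F' | epsilon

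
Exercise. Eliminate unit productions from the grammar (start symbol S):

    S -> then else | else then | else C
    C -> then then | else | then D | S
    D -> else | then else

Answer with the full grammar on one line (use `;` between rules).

Unit pairs: C ⇒* {S}.
Replace each nonterminal's rules with the union of the non-unit rules of every nonterminal it unit-derives.

S -> then else | else then | else C; C -> then then | else | then D | then else | else then | else C; D -> else | then else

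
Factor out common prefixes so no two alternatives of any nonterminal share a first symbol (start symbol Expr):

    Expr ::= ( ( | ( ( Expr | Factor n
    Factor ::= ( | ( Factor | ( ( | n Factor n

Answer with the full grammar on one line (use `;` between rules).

Expr ::= Factor n | ( ( Expr1; Factor ::= n Factor n | ( Factor1; Expr1 ::= epsilon | Expr; Factor1 ::= epsilon | Factor | (

Expr has alternatives sharing prefix '( (': factor to Expr → ( ( Expr1 with Expr1 → ε | Expr.
Factor has alternatives sharing prefix '(': factor to Factor → ( Factor1 with Factor1 → ε | Factor | (.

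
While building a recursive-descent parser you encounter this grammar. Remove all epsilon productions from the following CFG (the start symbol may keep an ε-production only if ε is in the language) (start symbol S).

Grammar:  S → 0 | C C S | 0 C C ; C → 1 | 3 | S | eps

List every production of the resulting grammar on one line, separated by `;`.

S → 0 | C C S | C S | 0 C C | 0 C; C → 1 | 3 | S

Nullable set = {C}.
ε ∉ L(G), so no ε-production is kept.
Expand every rule over subsets of its nullable positions: S → C C S gives C C S | C S. S → 0 C C gives 0 C C | 0 C.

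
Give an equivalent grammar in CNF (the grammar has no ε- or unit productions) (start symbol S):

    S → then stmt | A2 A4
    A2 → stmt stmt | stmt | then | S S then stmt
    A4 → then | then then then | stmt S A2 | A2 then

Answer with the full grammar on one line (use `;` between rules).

Introduce a nonterminal for each terminal appearing in a rule of length ≥ 2: X1 → then, X2 → stmt.
Binarize each right-hand side of length ≥ 3 by chaining fresh nonterminals (Y1, Y2, …): affected rules were A2 → S S X1 X2; A4 → X1 X1 X1; A4 → X2 S A2.

S → X1 X2 | A2 A4; A2 → X2 X2 | stmt | then | S Y1; A4 → then | X1 Y3 | X2 Y4 | A2 X1; X1 → then; X2 → stmt; Y1 → S Y2; Y2 → X1 X2; Y3 → X1 X1; Y4 → S A2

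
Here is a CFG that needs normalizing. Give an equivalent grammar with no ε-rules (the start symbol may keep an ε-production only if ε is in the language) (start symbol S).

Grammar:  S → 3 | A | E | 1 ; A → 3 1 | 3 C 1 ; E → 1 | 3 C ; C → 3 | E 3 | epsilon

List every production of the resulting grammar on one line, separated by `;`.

S → 3 | A | E | 1; A → 3 1 | 3 C 1; E → 1 | 3 C | 3; C → 3 | E 3

Nullable set = {C}.
ε ∉ L(G), so no ε-production is kept.
For each production, add variants omitting each subset of nullable occurrences: E → 3 C gives 3 C | 3.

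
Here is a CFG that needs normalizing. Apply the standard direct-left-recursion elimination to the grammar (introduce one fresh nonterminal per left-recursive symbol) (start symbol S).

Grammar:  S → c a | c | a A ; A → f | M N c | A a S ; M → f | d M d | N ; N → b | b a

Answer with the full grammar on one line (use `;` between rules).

Left recursion appears on A.
For A: α = {a S}, β = {f, M N c}. Rewrite as A → β A' and A' → α A' | ε.

S → c a | c | a A; A → f A' | M N c A'; M → f | d M d | N; N → b | b a; A' → a S A' | ε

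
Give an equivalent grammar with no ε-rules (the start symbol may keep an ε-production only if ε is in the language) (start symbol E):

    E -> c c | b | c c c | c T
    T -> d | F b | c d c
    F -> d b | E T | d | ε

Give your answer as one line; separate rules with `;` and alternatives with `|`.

E -> c c | b | c c c | c T; T -> d | F b | b | c d c; F -> d b | E T | d

Nullable set = {F}.
ε ∉ L(G), so no ε-production is kept.
For each production, add variants omitting each subset of nullable occurrences: T → F b gives F b | b.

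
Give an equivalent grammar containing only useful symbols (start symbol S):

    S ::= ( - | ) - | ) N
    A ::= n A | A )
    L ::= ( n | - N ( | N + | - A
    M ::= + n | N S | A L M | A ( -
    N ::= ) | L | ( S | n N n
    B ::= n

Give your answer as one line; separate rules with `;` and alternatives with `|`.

Generating nonterminals: {B, L, M, N, S}.
Reachable from S after that: {L, N, S}.
Removed useless symbols: {A, B, M} and every production mentioning them.

S ::= ( - | ) - | ) N; L ::= ( n | - N ( | N +; N ::= ) | L | ( S | n N n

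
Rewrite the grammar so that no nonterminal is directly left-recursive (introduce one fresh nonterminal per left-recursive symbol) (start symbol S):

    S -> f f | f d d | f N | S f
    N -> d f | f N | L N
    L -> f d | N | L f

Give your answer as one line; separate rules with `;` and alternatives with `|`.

S -> f f S' | f d d S' | f N S'; N -> d f | f N | L N; L -> f d L' | N L'; S' -> f S' | ε; L' -> f L' | ε

S, L are directly left-recursive.
For S: α = {f}, β = {f f, f d d, f N}. Rewrite as S → β S' and S' → α S' | ε.
For L: α = {f}, β = {f d, N}. Rewrite as L → β L' and L' → α L' | ε.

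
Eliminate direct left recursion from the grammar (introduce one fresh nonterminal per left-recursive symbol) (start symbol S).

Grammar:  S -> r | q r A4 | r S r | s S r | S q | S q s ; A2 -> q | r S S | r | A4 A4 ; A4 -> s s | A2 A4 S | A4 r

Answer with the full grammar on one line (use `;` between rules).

Directly left-recursive nonterminals: S, A4.
For S: α = {q, q s}, β = {r, q r A4, r S r, s S r}. Rewrite as S → β S' and S' → α S' | ε.
For A4: α = {r}, β = {s s, A2 A4 S}. Rewrite as A4 → β A4' and A4' → α A4' | ε.

S -> r S' | q r A4 S' | r S r S' | s S r S'; A2 -> q | r S S | r | A4 A4; A4 -> s s A4' | A2 A4 S A4'; S' -> q S' | q s S' | ε; A4' -> r A4' | ε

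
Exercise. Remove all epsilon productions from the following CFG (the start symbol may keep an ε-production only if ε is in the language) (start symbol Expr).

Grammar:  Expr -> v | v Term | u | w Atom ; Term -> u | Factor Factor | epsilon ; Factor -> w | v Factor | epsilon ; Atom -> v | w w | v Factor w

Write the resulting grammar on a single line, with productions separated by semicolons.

Nullable set = {Factor, Term}.
ε ∉ L(G), so no ε-production is kept.
For each production, add variants omitting each subset of nullable occurrences: Term → Factor Factor gives Factor Factor | Factor. Factor → v Factor gives v Factor | v. Atom → v Factor w gives v Factor w | v w.

Expr -> v | v Term | u | w Atom; Term -> u | Factor Factor | Factor; Factor -> w | v Factor | v; Atom -> v | w w | v Factor w | v w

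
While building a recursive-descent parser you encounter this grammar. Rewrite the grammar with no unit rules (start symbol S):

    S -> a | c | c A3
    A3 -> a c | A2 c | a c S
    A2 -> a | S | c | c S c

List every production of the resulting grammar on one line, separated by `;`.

S -> a | c | c A3; A3 -> a c | A2 c | a c S; A2 -> a | c | c S c | c A3

Unit pairs: A2 ⇒* {S}.
Replace each nonterminal's rules with the union of the non-unit rules of every nonterminal it unit-derives.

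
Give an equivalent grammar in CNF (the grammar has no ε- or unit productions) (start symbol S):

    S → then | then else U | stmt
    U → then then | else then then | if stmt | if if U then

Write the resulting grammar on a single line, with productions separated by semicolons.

S → then | X1 Y1 | stmt; U → X1 X1 | X2 Y2 | X3 X4 | X3 Y3; X1 → then; X2 → else; X3 → if; X4 → stmt; Y1 → X2 U; Y2 → X1 X1; Y3 → X3 Y4; Y4 → U X1

Introduce a nonterminal for each terminal appearing in a rule of length ≥ 2: X1 → then, X2 → else, X3 → if, X4 → stmt.
Binarize each right-hand side of length ≥ 3 by chaining fresh nonterminals (Y1, Y2, …): affected rules were S → X1 X2 U; U → X2 X1 X1; U → X3 X3 U X1.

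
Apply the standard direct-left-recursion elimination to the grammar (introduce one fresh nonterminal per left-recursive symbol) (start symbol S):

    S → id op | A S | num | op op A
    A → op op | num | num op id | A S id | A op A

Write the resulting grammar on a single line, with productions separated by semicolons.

S → id op | A S | num | op op A; A → op op A' | num A' | num op id A'; A' → S id A' | op A A' | ε

Left recursion appears on A.
For A: α = {S id, op A}, β = {op op, num, num op id}. Rewrite as A → β A' and A' → α A' | ε.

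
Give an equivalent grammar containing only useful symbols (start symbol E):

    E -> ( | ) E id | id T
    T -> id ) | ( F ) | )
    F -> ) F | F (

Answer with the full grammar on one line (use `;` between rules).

E -> ( | ) E id | id T; T -> id ) | )

Generating nonterminals: {E, T}.
Reachable from E after that: {E, T}.
Removed useless symbols: {F} and every production mentioning them.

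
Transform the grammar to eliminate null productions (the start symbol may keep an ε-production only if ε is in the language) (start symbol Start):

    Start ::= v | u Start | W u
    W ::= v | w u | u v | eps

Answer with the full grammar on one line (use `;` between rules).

Start ::= v | u Start | W u | u; W ::= v | w u | u v

Nullable nonterminals: {W}.
ε ∉ L(G), so no ε-production is kept.
Expand every rule over subsets of its nullable positions: Start → W u gives W u | u.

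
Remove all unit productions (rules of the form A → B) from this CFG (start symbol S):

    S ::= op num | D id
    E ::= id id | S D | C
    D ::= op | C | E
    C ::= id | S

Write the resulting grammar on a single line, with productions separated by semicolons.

S ::= op num | D id; E ::= id id | S D | id | op num | D id; D ::= op num | D id | id id | S D | id | op; C ::= id | op num | D id

Unit pairs: C ⇒* {S}; D ⇒* {C, E, S}; E ⇒* {C, S}.
For each unit pair (A, B), copy every non-unit production of B to A, then drop all unit productions.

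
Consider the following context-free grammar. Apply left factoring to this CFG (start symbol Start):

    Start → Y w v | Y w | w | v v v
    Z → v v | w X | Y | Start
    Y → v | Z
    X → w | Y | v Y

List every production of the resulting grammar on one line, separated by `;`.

Start has alternatives sharing prefix 'Y w': factor to Start → Y w Start1 with Start1 → v | ε.

Start → w | v v v | Y w Start1; Z → v v | w X | Y | Start; Y → v | Z; X → w | Y | v Y; Start1 → v | ε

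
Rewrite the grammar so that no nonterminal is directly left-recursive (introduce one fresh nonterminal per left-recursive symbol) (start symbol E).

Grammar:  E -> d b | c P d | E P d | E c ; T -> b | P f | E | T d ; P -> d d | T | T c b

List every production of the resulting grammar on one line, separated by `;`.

E -> d b E' | c P d E'; T -> b T' | P f T' | E T'; P -> d d | T | T c b; E' -> P d E' | c E' | ε; T' -> d T' | ε

E, T are directly left-recursive.
For E: α = {P d, c}, β = {d b, c P d}. Rewrite as E → β E' and E' → α E' | ε.
For T: α = {d}, β = {b, P f, E}. Rewrite as T → β T' and T' → α T' | ε.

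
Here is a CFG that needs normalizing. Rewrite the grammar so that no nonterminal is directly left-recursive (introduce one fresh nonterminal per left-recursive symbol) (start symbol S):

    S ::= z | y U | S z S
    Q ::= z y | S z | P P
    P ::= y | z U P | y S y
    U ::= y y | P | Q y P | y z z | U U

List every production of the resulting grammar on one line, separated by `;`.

S ::= z S' | y U S'; Q ::= z y | S z | P P; P ::= y | z U P | y S y; U ::= y y U' | P U' | Q y P U' | y z z U'; S' ::= z S S' | ε; U' ::= U U' | ε

Directly left-recursive nonterminals: S, U.
For S: α = {z S}, β = {z, y U}. Rewrite as S → β S' and S' → α S' | ε.
For U: α = {U}, β = {y y, P, Q y P, y z z}. Rewrite as U → β U' and U' → α U' | ε.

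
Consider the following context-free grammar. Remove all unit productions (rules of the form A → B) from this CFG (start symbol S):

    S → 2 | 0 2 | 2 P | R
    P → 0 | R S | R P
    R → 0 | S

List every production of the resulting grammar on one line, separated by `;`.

S → 2 | 0 2 | 2 P | 0; P → 0 | R S | R P; R → 2 | 0 2 | 2 P | 0

Unit pairs: R ⇒* {S}; S ⇒* {R}.
For each unit pair (A, B), copy every non-unit production of B to A, then drop all unit productions.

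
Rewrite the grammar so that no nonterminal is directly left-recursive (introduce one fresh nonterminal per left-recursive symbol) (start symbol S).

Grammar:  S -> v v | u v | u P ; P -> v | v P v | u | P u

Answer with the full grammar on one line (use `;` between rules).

Left recursion appears on P.
For P: α = {u}, β = {v, v P v, u}. Rewrite as P → β P' and P' → α P' | ε.

S -> v v | u v | u P; P -> v P' | v P v P' | u P'; P' -> u P' | epsilon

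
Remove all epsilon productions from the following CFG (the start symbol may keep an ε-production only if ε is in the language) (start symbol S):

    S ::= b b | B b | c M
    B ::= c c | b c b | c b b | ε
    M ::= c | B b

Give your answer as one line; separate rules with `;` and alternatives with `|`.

S ::= b b | B b | b | c M; B ::= c c | b c b | c b b; M ::= c | B b | b

The nullable symbols are {B}.
ε ∉ L(G), so no ε-production is kept.
For each production, add variants omitting each subset of nullable occurrences: S → B b gives B b | b. M → B b gives B b | b.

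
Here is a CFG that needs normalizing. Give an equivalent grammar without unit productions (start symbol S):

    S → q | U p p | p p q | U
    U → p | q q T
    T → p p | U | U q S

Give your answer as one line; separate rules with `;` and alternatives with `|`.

Unit pairs: S ⇒* {U}; T ⇒* {U}.
For each unit pair (A, B), copy every non-unit production of B to A, then drop all unit productions.

S → p | q q T | q | U p p | p p q; U → p | q q T; T → p | q q T | p p | U q S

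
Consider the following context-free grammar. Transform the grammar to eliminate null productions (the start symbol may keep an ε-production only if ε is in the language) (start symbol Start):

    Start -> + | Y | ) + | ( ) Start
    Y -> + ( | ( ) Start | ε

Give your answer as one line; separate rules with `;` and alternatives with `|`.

Start -> + | Y | ) + | ( ) Start | ( ) | ε; Y -> + ( | ( ) Start | ( )

Nullable nonterminals: {Start, Y}.
ε ∈ L(G) since Start is nullable, so keep Start → ε.
For each production, add variants omitting each subset of nullable occurrences: Start → ( ) Start gives ( ) Start | ( ). Y → ( ) Start gives ( ) Start | ( ).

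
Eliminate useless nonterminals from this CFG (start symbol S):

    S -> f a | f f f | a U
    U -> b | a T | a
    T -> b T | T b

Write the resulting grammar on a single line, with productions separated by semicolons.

Generating nonterminals: {S, U}.
Reachable from S after that: {S, U}.
Removed useless symbols: {T} and every production mentioning them.

S -> f a | f f f | a U; U -> b | a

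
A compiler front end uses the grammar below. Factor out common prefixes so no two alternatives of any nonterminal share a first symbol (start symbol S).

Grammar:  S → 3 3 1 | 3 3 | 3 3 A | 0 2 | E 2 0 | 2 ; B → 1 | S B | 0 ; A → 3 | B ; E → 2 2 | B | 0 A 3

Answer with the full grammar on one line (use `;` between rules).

S → 0 2 | E 2 0 | 2 | 3 3 S'; B → 1 | S B | 0; A → 3 | B; E → 2 2 | B | 0 A 3; S' → 1 | ε | A

S has alternatives sharing prefix '3 3': factor to S → 3 3 S' with S' → 1 | ε | A.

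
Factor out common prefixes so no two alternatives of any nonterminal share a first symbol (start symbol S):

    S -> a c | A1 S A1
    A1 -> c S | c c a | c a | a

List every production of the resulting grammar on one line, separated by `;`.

S -> a c | A1 S A1; A1 -> a | c A1'; A1' -> S | c a | a

A1 has alternatives sharing prefix 'c': factor to A1 → c A1' with A1' → S | c a | a.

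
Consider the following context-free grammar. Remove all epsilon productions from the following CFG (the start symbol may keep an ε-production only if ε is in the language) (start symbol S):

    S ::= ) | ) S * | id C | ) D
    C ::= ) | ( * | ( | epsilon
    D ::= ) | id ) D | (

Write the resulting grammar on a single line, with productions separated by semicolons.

The nullable symbols are {C}.
ε ∉ L(G), so no ε-production is kept.
Expand every rule over subsets of its nullable positions: S → id C gives id C | id.

S ::= ) | ) S * | id C | id | ) D; C ::= ) | ( * | (; D ::= ) | id ) D | (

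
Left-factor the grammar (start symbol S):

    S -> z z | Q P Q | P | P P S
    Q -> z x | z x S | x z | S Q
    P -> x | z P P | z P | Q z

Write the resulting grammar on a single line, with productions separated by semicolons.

S has alternatives sharing prefix 'P': factor to S → P S' with S' → ε | P S.
Q has alternatives sharing prefix 'z x': factor to Q → z x Q' with Q' → ε | S.
P has alternatives sharing prefix 'z P': factor to P → z P P' with P' → P | ε.

S -> z z | Q P Q | P S'; Q -> x z | S Q | z x Q'; P -> x | Q z | z P P'; S' -> eps | P S; Q' -> eps | S; P' -> P | eps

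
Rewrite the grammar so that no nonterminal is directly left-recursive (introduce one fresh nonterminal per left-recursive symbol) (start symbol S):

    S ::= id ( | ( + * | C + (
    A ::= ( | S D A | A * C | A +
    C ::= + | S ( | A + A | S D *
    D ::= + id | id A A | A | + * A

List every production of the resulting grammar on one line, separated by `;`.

Directly left-recursive nonterminal: A.
For A: α = {* C, +}, β = {(, S D A}. Rewrite as A → β A' and A' → α A' | ε.

S ::= id ( | ( + * | C + (; A ::= ( A' | S D A A'; C ::= + | S ( | A + A | S D *; D ::= + id | id A A | A | + * A; A' ::= * C A' | + A' | ε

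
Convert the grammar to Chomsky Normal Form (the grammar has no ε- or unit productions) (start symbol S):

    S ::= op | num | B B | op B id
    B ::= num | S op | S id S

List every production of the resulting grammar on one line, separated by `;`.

S ::= op | num | B B | X1 Y1; B ::= num | S X1 | S Y2; X1 ::= op; X2 ::= id; Y1 ::= B X2; Y2 ::= X2 S

Introduce a nonterminal for each terminal appearing in a rule of length ≥ 2: X1 → op, X2 → id.
Binarize each right-hand side of length ≥ 3 by chaining fresh nonterminals (Y1, Y2, …): affected rules were S → X1 B X2; B → S X2 S.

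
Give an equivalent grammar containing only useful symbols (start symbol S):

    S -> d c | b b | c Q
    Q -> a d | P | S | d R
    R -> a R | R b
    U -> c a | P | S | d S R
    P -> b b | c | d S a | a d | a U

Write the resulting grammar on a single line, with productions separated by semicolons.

S -> d c | b b | c Q; Q -> a d | P | S; U -> c a | P | S; P -> b b | c | d S a | a d | a U

Generating nonterminals: {P, Q, S, U}.
Reachable from S after that: {P, Q, S, U}.
Removed useless symbols: {R} and every production mentioning them.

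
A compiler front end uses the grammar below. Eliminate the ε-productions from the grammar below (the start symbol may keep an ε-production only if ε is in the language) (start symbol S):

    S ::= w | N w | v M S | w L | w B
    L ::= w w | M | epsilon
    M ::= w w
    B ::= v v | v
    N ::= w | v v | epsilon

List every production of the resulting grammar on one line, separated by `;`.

S ::= w | N w | v M S | w L | w B; L ::= w w | M; M ::= w w; B ::= v v | v; N ::= w | v v

Nullable nonterminals: {L, N}.
ε ∉ L(G), so no ε-production is kept.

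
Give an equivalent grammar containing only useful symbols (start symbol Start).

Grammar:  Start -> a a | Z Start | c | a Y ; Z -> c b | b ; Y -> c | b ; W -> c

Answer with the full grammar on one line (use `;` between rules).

Generating nonterminals: {Start, W, Y, Z}.
Reachable from Start after that: {Start, Y, Z}.
Removed useless symbols: {W} and every production mentioning them.

Start -> a a | Z Start | c | a Y; Z -> c b | b; Y -> c | b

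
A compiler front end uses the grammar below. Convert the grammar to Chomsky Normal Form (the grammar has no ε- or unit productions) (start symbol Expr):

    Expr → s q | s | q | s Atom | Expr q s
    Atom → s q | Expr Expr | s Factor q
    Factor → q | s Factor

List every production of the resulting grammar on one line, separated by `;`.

Expr → X1 X2 | s | q | X1 Atom | Expr Y1; Atom → X1 X2 | Expr Expr | X1 Y2; Factor → q | X1 Factor; X1 → s; X2 → q; Y1 → X2 X1; Y2 → Factor X2

Introduce a nonterminal for each terminal appearing in a rule of length ≥ 2: X1 → s, X2 → q.
Binarize each right-hand side of length ≥ 3 by chaining fresh nonterminals (Y1, Y2, …): affected rules were Expr → Expr X2 X1; Atom → X1 Factor X2.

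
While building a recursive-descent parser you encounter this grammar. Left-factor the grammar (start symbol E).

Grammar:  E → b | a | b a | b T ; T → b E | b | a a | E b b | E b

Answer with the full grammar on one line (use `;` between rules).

E → a | b E'; T → a a | E b T' | b T''; E' → ε | a | T; T' → b | ε; T'' → E | ε

E has alternatives sharing prefix 'b': factor to E → b E' with E' → ε | a | T.
T has alternatives sharing prefix 'E b': factor to T → E b T' with T' → b | ε.
T has alternatives sharing prefix 'b': factor to T → b T'' with T'' → E | ε.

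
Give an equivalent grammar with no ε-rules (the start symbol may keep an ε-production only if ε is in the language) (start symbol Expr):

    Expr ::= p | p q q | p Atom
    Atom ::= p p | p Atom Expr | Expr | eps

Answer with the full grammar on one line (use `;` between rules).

Expr ::= p | p q q | p Atom; Atom ::= p p | p Atom Expr | p Expr | Expr

The nullable symbols are {Atom}.
ε ∉ L(G), so no ε-production is kept.
Add the nullable-subset variants: Atom → p Atom Expr gives p Atom Expr | p Expr.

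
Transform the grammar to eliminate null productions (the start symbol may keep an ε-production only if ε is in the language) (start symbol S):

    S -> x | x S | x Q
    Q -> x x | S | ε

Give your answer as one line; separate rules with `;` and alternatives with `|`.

S -> x | x S | x Q; Q -> x x | S

Nullable nonterminals: {Q}.
ε ∉ L(G), so no ε-production is kept.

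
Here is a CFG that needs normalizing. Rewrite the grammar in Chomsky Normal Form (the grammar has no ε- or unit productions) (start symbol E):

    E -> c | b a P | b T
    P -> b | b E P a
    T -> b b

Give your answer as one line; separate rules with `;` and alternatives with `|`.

E -> c | X1 Y1 | X1 T; P -> b | X1 Y2; T -> X1 X1; X1 -> b; X2 -> a; Y1 -> X2 P; Y2 -> E Y3; Y3 -> P X2

Introduce a nonterminal for each terminal appearing in a rule of length ≥ 2: X1 → b, X2 → a.
Binarize each right-hand side of length ≥ 3 by chaining fresh nonterminals (Y1, Y2, …): affected rules were E → X1 X2 P; P → X1 E P X2.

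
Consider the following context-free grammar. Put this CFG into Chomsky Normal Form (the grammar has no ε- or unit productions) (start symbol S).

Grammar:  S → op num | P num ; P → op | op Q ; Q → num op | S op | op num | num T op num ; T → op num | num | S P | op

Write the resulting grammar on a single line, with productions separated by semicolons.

S → X1 X2 | P X2; P → op | X1 Q; Q → X2 X1 | S X1 | X1 X2 | X2 Y1; T → X1 X2 | num | S P | op; X1 → op; X2 → num; Y1 → T Y2; Y2 → X1 X2

Introduce a nonterminal for each terminal appearing in a rule of length ≥ 2: X1 → op, X2 → num.
Binarize each right-hand side of length ≥ 3 by chaining fresh nonterminals (Y1, Y2, …): affected rules were Q → X2 T X1 X2.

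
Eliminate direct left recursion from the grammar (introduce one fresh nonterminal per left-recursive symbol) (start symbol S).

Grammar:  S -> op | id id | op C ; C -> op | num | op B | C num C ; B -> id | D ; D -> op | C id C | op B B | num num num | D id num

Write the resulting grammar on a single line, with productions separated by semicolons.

S -> op | id id | op C; C -> op C' | num C' | op B C'; B -> id | D; D -> op D' | C id C D' | op B B D' | num num num D'; C' -> num C C' | ε; D' -> id num D' | ε

C, D are directly left-recursive.
For C: α = {num C}, β = {op, num, op B}. Rewrite as C → β C' and C' → α C' | ε.
For D: α = {id num}, β = {op, C id C, op B B, num num num}. Rewrite as D → β D' and D' → α D' | ε.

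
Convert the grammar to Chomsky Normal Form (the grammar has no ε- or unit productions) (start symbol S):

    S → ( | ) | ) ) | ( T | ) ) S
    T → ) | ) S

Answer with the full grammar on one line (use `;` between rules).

Introduce a nonterminal for each terminal appearing in a rule of length ≥ 2: X1 → ), X2 → (.
Binarize each right-hand side of length ≥ 3 by chaining fresh nonterminals (Y1, Y2, …): affected rules were S → X1 X1 S.

S → ( | ) | X1 X1 | X2 T | X1 Y1; T → ) | X1 S; X1 → ); X2 → (; Y1 → X1 S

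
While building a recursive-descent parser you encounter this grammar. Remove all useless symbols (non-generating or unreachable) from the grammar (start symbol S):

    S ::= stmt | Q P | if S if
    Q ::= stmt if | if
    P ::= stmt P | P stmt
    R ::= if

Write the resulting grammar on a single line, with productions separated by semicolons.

S ::= stmt | if S if

Generating nonterminals: {Q, R, S}.
Reachable from S after that: {S}.
Removed useless symbols: {P, Q, R} and every production mentioning them.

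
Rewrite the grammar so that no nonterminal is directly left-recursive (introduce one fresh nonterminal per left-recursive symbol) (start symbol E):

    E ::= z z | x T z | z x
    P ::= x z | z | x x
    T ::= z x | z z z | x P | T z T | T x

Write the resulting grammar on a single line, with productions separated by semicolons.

Left recursion appears on T.
For T: α = {z T, x}, β = {z x, z z z, x P}. Rewrite as T → β T' and T' → α T' | ε.

E ::= z z | x T z | z x; P ::= x z | z | x x; T ::= z x T' | z z z T' | x P T'; T' ::= z T T' | x T' | ε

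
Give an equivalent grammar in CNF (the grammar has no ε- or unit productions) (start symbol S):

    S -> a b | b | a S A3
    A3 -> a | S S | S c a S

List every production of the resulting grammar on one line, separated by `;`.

Introduce a nonterminal for each terminal appearing in a rule of length ≥ 2: X1 → a, X2 → b, X3 → c.
Binarize each right-hand side of length ≥ 3 by chaining fresh nonterminals (Y1, Y2, …): affected rules were S → X1 S A3; A3 → S X3 X1 S.

S -> X1 X2 | b | X1 Y1; A3 -> a | S S | S Y2; X1 -> a; X2 -> b; X3 -> c; Y1 -> S A3; Y2 -> X3 Y3; Y3 -> X1 S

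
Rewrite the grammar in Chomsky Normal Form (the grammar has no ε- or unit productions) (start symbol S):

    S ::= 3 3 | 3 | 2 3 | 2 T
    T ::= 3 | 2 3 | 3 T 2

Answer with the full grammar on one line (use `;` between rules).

S ::= X1 X1 | 3 | X2 X1 | X2 T; T ::= 3 | X2 X1 | X1 Y1; X1 ::= 3; X2 ::= 2; Y1 ::= T X2

Introduce a nonterminal for each terminal appearing in a rule of length ≥ 2: X1 → 3, X2 → 2.
Binarize each right-hand side of length ≥ 3 by chaining fresh nonterminals (Y1, Y2, …): affected rules were T → X1 T X2.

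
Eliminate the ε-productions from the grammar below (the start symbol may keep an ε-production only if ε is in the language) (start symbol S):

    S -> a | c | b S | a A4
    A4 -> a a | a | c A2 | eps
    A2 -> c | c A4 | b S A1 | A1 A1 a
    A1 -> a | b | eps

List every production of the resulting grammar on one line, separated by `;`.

S -> a | c | b S | a A4; A4 -> a a | a | c A2; A2 -> c | c A4 | b S A1 | b S | A1 A1 a | A1 a | a; A1 -> a | b

The nullable symbols are {A1, A4}.
ε ∉ L(G), so no ε-production is kept.
Add the nullable-subset variants: A2 → b S A1 gives b S A1 | b S. A2 → A1 A1 a gives A1 A1 a | A1 a | a.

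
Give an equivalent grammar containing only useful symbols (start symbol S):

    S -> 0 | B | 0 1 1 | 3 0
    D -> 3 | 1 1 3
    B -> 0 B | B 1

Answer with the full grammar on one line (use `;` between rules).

S -> 0 | 0 1 1 | 3 0

Generating nonterminals: {D, S}.
Reachable from S after that: {S}.
Removed useless symbols: {B, D} and every production mentioning them.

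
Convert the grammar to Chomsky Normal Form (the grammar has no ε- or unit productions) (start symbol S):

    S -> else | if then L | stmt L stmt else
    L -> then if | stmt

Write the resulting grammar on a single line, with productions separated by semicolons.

S -> else | X1 Y1 | X3 Y2; L -> X2 X1 | stmt; X1 -> if; X2 -> then; X3 -> stmt; X4 -> else; Y1 -> X2 L; Y2 -> L Y3; Y3 -> X3 X4

Introduce a nonterminal for each terminal appearing in a rule of length ≥ 2: X1 → if, X2 → then, X3 → stmt, X4 → else.
Binarize each right-hand side of length ≥ 3 by chaining fresh nonterminals (Y1, Y2, …): affected rules were S → X1 X2 L; S → X3 L X3 X4.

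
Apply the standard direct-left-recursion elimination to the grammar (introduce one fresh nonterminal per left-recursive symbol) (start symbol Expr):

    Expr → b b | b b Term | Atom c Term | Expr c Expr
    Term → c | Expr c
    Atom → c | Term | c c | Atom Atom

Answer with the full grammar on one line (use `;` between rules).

Expr, Atom are directly left-recursive.
For Expr: α = {c Expr}, β = {b b, b b Term, Atom c Term}. Rewrite as Expr → β Expr1 and Expr1 → α Expr1 | ε.
For Atom: α = {Atom}, β = {c, Term, c c}. Rewrite as Atom → β Atom1 and Atom1 → α Atom1 | ε.

Expr → b b Expr1 | b b Term Expr1 | Atom c Term Expr1; Term → c | Expr c; Atom → c Atom1 | Term Atom1 | c c Atom1; Expr1 → c Expr Expr1 | ε; Atom1 → Atom Atom1 | ε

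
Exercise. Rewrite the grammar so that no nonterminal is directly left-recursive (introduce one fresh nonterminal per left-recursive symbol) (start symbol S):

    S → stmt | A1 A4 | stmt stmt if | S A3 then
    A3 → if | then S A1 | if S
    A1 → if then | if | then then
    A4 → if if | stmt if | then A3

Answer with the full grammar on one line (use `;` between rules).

S → stmt S' | A1 A4 S' | stmt stmt if S'; A3 → if | then S A1 | if S; A1 → if then | if | then then; A4 → if if | stmt if | then A3; S' → A3 then S' | eps

S is directly left-recursive.
For S: α = {A3 then}, β = {stmt, A1 A4, stmt stmt if}. Rewrite as S → β S' and S' → α S' | ε.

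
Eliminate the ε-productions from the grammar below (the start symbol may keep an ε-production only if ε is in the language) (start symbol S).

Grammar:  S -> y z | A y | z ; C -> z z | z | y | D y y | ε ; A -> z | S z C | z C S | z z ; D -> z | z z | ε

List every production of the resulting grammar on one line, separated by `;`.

The nullable symbols are {C, D}.
ε ∉ L(G), so no ε-production is kept.
Expand every rule over subsets of its nullable positions: C → D y y gives D y y | y y. A → S z C gives S z C | S z. A → z C S gives z C S | z S.

S -> y z | A y | z; C -> z z | z | y | D y y | y y; A -> z | S z C | S z | z C S | z S | z z; D -> z | z z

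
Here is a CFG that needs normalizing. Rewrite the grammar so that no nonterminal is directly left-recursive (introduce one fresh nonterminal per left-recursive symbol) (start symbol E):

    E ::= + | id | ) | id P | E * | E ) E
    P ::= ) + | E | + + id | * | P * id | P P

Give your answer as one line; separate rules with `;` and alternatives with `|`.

E ::= + E' | id E' | ) E' | id P E'; P ::= ) + P' | E P' | + + id P' | * P'; E' ::= * E' | ) E E' | epsilon; P' ::= * id P' | P P' | epsilon

E, P are directly left-recursive.
For E: α = {*, ) E}, β = {+, id, ), id P}. Rewrite as E → β E' and E' → α E' | ε.
For P: α = {* id, P}, β = {) +, E, + + id, *}. Rewrite as P → β P' and P' → α P' | ε.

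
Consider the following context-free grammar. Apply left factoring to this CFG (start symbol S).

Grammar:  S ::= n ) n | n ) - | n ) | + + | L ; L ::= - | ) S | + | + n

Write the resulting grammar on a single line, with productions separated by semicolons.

S ::= + + | L | n ) S'; L ::= - | ) S | + L'; S' ::= n | - | eps; L' ::= eps | n

S has alternatives sharing prefix 'n )': factor to S → n ) S' with S' → n | - | ε.
L has alternatives sharing prefix '+': factor to L → + L' with L' → ε | n.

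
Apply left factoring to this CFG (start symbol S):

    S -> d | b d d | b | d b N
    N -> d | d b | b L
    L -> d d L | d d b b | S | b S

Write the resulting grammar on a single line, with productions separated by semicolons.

S has alternatives sharing prefix 'd': factor to S → d S' with S' → ε | b N.
S has alternatives sharing prefix 'b': factor to S → b S'' with S'' → d d | ε.
N has alternatives sharing prefix 'd': factor to N → d N' with N' → ε | b.
L has alternatives sharing prefix 'd d': factor to L → d d L' with L' → L | b b.

S -> d S' | b S''; N -> b L | d N'; L -> S | b S | d d L'; S' -> eps | b N; S'' -> d d | eps; N' -> eps | b; L' -> L | b b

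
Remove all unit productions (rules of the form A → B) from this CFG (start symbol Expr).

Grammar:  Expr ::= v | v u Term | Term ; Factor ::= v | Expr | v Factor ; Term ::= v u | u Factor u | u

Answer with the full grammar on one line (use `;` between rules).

Expr ::= v u | u Factor u | u | v | v u Term; Factor ::= v u | u Factor u | u | v | v Factor | v u Term; Term ::= v u | u Factor u | u

Unit pairs: Expr ⇒* {Term}; Factor ⇒* {Expr, Term}.
For every A with A ⇒* B via unit rules, add B's non-unit alternatives to A; then delete every rule of the form X → Y.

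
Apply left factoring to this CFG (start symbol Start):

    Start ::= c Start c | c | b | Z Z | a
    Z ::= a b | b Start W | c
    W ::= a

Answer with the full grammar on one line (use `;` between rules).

Start ::= b | Z Z | a | c Start1; Z ::= a b | b Start W | c; W ::= a; Start1 ::= Start c | epsilon

Start has alternatives sharing prefix 'c': factor to Start → c Start1 with Start1 → Start c | ε.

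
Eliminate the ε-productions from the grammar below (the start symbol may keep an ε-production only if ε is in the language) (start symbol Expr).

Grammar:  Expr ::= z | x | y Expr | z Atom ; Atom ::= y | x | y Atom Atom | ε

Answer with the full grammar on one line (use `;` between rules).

Nullable nonterminals: {Atom}.
ε ∉ L(G), so no ε-production is kept.
Add the nullable-subset variants: Atom → y Atom Atom gives y Atom Atom | y Atom.

Expr ::= z | x | y Expr | z Atom; Atom ::= y | x | y Atom Atom | y Atom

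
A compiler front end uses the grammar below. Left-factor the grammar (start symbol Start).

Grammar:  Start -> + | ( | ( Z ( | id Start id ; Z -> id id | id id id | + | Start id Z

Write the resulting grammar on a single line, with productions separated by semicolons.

Start -> + | id Start id | ( Start1; Z -> + | Start id Z | id id Z1; Start1 -> ε | Z (; Z1 -> ε | id

Start has alternatives sharing prefix '(': factor to Start → ( Start1 with Start1 → ε | Z (.
Z has alternatives sharing prefix 'id id': factor to Z → id id Z1 with Z1 → ε | id.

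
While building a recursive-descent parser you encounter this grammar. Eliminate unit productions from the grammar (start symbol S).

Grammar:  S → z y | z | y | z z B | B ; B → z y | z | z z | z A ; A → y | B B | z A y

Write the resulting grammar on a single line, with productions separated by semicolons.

S → z y | z | z z | z A | y | z z B; B → z y | z | z z | z A; A → y | B B | z A y

Unit pairs: S ⇒* {B}.
For every A with A ⇒* B via unit rules, add B's non-unit alternatives to A; then delete every rule of the form X → Y.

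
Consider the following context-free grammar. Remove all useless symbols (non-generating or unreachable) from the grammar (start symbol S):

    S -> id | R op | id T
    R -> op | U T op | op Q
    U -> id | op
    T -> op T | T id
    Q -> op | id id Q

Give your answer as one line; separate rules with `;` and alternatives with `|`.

Generating nonterminals: {Q, R, S, U}.
Reachable from S after that: {Q, R, S}.
Removed useless symbols: {T, U} and every production mentioning them.

S -> id | R op; R -> op | op Q; Q -> op | id id Q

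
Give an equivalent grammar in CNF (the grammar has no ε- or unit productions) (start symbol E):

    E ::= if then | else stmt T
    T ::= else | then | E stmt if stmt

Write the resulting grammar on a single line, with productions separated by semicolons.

E ::= X1 X2 | X3 Y1; T ::= else | then | E Y2; X1 ::= if; X2 ::= then; X3 ::= else; X4 ::= stmt; Y1 ::= X4 T; Y2 ::= X4 Y3; Y3 ::= X1 X4

Introduce a nonterminal for each terminal appearing in a rule of length ≥ 2: X1 → if, X2 → then, X3 → else, X4 → stmt.
Binarize each right-hand side of length ≥ 3 by chaining fresh nonterminals (Y1, Y2, …): affected rules were E → X3 X4 T; T → E X4 X1 X4.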